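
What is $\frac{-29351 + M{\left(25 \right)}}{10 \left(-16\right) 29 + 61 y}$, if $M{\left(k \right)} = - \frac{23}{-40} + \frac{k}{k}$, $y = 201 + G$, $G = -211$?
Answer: $\frac{167711}{30000} \approx 5.5904$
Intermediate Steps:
$y = -10$ ($y = 201 - 211 = -10$)
$M{\left(k \right)} = \frac{63}{40}$ ($M{\left(k \right)} = \left(-23\right) \left(- \frac{1}{40}\right) + 1 = \frac{23}{40} + 1 = \frac{63}{40}$)
$\frac{-29351 + M{\left(25 \right)}}{10 \left(-16\right) 29 + 61 y} = \frac{-29351 + \frac{63}{40}}{10 \left(-16\right) 29 + 61 \left(-10\right)} = - \frac{1173977}{40 \left(\left(-160\right) 29 - 610\right)} = - \frac{1173977}{40 \left(-4640 - 610\right)} = - \frac{1173977}{40 \left(-5250\right)} = \left(- \frac{1173977}{40}\right) \left(- \frac{1}{5250}\right) = \frac{167711}{30000}$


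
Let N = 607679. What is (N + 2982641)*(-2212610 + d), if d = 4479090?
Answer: 8137388473600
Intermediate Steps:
(N + 2982641)*(-2212610 + d) = (607679 + 2982641)*(-2212610 + 4479090) = 3590320*2266480 = 8137388473600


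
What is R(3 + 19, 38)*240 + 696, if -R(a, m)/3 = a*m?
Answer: -601224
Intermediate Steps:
R(a, m) = -3*a*m
R(3 + 19, 38)*240 + 696 = -3*(3 + 19)*38*240 + 696 = -3*22*38*240 + 696 = -2508*240 + 696 = -601920 + 696 = -601224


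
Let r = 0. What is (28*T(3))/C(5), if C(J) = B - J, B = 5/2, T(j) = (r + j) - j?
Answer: 0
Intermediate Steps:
T(j) = 0 (T(j) = (0 + j) - j = j - j = 0)
B = 5/2 (B = 5*(½) = 5/2 ≈ 2.5000)
C(J) = 5/2 - J
(28*T(3))/C(5) = (28*0)/(5/2 - 1*5) = 0/(5/2 - 5) = 0/(-5/2) = 0*(-⅖) = 0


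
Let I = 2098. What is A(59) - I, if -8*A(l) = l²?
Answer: -20265/8 ≈ -2533.1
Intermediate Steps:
A(l) = -l²/8
A(59) - I = -⅛*59² - 1*2098 = -⅛*3481 - 2098 = -3481/8 - 2098 = -20265/8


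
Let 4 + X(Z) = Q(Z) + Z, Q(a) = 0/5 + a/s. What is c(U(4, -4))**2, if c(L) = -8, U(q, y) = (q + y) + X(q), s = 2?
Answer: 64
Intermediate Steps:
Q(a) = a/2 (Q(a) = 0/5 + a/2 = 0*(1/5) + a*(1/2) = 0 + a/2 = a/2)
X(Z) = -4 + 3*Z/2 (X(Z) = -4 + (Z/2 + Z) = -4 + 3*Z/2)
U(q, y) = -4 + y + 5*q/2 (U(q, y) = (q + y) + (-4 + 3*q/2) = -4 + y + 5*q/2)
c(U(4, -4))**2 = (-8)**2 = 64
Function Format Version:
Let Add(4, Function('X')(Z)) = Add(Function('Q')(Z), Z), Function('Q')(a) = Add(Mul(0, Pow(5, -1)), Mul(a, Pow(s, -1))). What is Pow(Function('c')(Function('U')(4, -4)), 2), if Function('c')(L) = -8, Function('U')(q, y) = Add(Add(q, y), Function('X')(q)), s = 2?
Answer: 64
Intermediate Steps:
Function('Q')(a) = Mul(Rational(1, 2), a) (Function('Q')(a) = Add(Mul(0, Pow(5, -1)), Mul(a, Pow(2, -1))) = Add(Mul(0, Rational(1, 5)), Mul(a, Rational(1, 2))) = Add(0, Mul(Rational(1, 2), a)) = Mul(Rational(1, 2), a))
Function('X')(Z) = Add(-4, Mul(Rational(3, 2), Z)) (Function('X')(Z) = Add(-4, Add(Mul(Rational(1, 2), Z), Z)) = Add(-4, Mul(Rational(3, 2), Z)))
Function('U')(q, y) = Add(-4, y, Mul(Rational(5, 2), q)) (Function('U')(q, y) = Add(Add(q, y), Add(-4, Mul(Rational(3, 2), q))) = Add(-4, y, Mul(Rational(5, 2), q)))
Pow(Function('c')(Function('U')(4, -4)), 2) = Pow(-8, 2) = 64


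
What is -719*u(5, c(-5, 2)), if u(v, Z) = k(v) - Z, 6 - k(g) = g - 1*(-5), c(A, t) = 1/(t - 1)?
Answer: 3595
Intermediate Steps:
c(A, t) = 1/(-1 + t)
k(g) = 1 - g (k(g) = 6 - (g - 1*(-5)) = 6 - (g + 5) = 6 - (5 + g) = 6 + (-5 - g) = 1 - g)
u(v, Z) = 1 - Z - v (u(v, Z) = (1 - v) - Z = 1 - Z - v)
-719*u(5, c(-5, 2)) = -719*(1 - 1/(-1 + 2) - 1*5) = -719*(1 - 1/1 - 5) = -719*(1 - 1*1 - 5) = -719*(1 - 1 - 5) = -719*(-5) = 3595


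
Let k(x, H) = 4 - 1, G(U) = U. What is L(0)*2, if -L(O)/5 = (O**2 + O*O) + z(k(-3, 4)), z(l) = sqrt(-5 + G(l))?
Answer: -10*I*sqrt(2) ≈ -14.142*I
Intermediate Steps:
k(x, H) = 3
z(l) = sqrt(-5 + l)
L(O) = -10*O**2 - 5*I*sqrt(2) (L(O) = -5*((O**2 + O*O) + sqrt(-5 + 3)) = -5*((O**2 + O**2) + sqrt(-2)) = -5*(2*O**2 + I*sqrt(2)) = -10*O**2 - 5*I*sqrt(2))
L(0)*2 = (-10*0**2 - 5*I*sqrt(2))*2 = (-10*0 - 5*I*sqrt(2))*2 = (0 - 5*I*sqrt(2))*2 = -5*I*sqrt(2)*2 = -10*I*sqrt(2)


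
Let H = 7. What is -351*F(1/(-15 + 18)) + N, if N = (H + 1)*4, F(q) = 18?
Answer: -6286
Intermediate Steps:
N = 32 (N = (7 + 1)*4 = 8*4 = 32)
-351*F(1/(-15 + 18)) + N = -351*18 + 32 = -6318 + 32 = -6286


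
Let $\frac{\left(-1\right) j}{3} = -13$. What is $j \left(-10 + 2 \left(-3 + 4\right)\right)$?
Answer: $-312$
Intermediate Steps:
$j = 39$ ($j = \left(-3\right) \left(-13\right) = 39$)
$j \left(-10 + 2 \left(-3 + 4\right)\right) = 39 \left(-10 + 2 \left(-3 + 4\right)\right) = 39 \left(-10 + 2 \cdot 1\right) = 39 \left(-10 + 2\right) = 39 \left(-8\right) = -312$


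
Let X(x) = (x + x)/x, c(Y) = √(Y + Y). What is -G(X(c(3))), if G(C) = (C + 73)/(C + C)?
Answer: -75/4 ≈ -18.750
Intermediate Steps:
c(Y) = √2*√Y (c(Y) = √(2*Y) = √2*√Y)
X(x) = 2 (X(x) = (2*x)/x = 2)
G(C) = (73 + C)/(2*C) (G(C) = (73 + C)/((2*C)) = (73 + C)*(1/(2*C)) = (73 + C)/(2*C))
-G(X(c(3))) = -(73 + 2)/(2*2) = -75/(2*2) = -1*75/4 = -75/4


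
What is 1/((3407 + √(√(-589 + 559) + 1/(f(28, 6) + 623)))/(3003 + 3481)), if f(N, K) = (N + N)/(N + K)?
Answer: 68853596/(36178933 + √10619*√(17 + 10619*I*√30)) ≈ 1.9022 - 0.00092338*I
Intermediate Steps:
f(N, K) = 2*N/(K + N) (f(N, K) = (2*N)/(K + N) = 2*N/(K + N))
1/((3407 + √(√(-589 + 559) + 1/(f(28, 6) + 623)))/(3003 + 3481)) = 1/((3407 + √(√(-589 + 559) + 1/(2*28/(6 + 28) + 623)))/(3003 + 3481)) = 1/((3407 + √(√(-30) + 1/(2*28/34 + 623)))/6484) = 1/((3407 + √(I*√30 + 1/(2*28*(1/34) + 623)))*(1/6484)) = 1/((3407 + √(I*√30 + 1/(28/17 + 623)))*(1/6484)) = 1/((3407 + √(I*√30 + 1/(10619/17)))*(1/6484)) = 1/((3407 + √(I*√30 + 17/10619))*(1/6484)) = 1/((3407 + √(17/10619 + I*√30))*(1/6484)) = 1/(3407/6484 + √(17/10619 + I*√30)/6484)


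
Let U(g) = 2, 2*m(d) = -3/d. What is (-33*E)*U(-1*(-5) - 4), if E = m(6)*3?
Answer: 99/2 ≈ 49.500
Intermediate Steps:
m(d) = -3/(2*d) (m(d) = (-3/d)/2 = -3/(2*d))
E = -¾ (E = -3/2/6*3 = -3/2*⅙*3 = -¼*3 = -¾ ≈ -0.75000)
(-33*E)*U(-1*(-5) - 4) = -33*(-¾)*2 = (99/4)*2 = 99/2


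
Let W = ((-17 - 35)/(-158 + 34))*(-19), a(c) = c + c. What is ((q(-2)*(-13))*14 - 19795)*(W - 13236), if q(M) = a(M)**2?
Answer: 9322654041/31 ≈ 3.0073e+8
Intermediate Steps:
a(c) = 2*c
q(M) = 4*M**2 (q(M) = (2*M)**2 = 4*M**2)
W = -247/31 (W = -52/(-124)*(-19) = -52*(-1/124)*(-19) = (13/31)*(-19) = -247/31 ≈ -7.9677)
((q(-2)*(-13))*14 - 19795)*(W - 13236) = (((4*(-2)**2)*(-13))*14 - 19795)*(-247/31 - 13236) = (((4*4)*(-13))*14 - 19795)*(-410563/31) = ((16*(-13))*14 - 19795)*(-410563/31) = (-208*14 - 19795)*(-410563/31) = (-2912 - 19795)*(-410563/31) = -22707*(-410563/31) = 9322654041/31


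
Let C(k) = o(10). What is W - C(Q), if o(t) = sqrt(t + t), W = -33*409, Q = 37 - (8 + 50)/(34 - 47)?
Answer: -13497 - 2*sqrt(5) ≈ -13501.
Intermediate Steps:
Q = 539/13 (Q = 37 - 58/(-13) = 37 - 58*(-1)/13 = 37 - 1*(-58/13) = 37 + 58/13 = 539/13 ≈ 41.462)
W = -13497
o(t) = sqrt(2)*sqrt(t) (o(t) = sqrt(2*t) = sqrt(2)*sqrt(t))
C(k) = 2*sqrt(5) (C(k) = sqrt(2)*sqrt(10) = 2*sqrt(5))
W - C(Q) = -13497 - 2*sqrt(5)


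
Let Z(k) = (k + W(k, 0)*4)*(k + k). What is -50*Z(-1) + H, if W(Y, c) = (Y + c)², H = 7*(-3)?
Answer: 279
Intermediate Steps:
H = -21
Z(k) = 2*k*(k + 4*k²) (Z(k) = (k + (k + 0)²*4)*(k + k) = (k + k²*4)*(2*k) = (k + 4*k²)*(2*k) = 2*k*(k + 4*k²))
-50*Z(-1) + H = -50*(-1)²*(2 + 8*(-1)) - 21 = -50*(2 - 8) - 21 = -50*(-6) - 21 = 300 - 21 = 279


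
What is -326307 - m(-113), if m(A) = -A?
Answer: -326420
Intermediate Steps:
-326307 - m(-113) = -326307 - (-1)*(-113) = -326307 - 1*113 = -326307 - 113 = -326420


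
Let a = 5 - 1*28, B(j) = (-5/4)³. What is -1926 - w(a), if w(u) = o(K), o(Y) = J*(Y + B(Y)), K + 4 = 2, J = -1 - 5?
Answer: -62391/32 ≈ -1949.7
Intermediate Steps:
J = -6
B(j) = -125/64 (B(j) = (-5*¼)³ = (-5/4)³ = -125/64)
K = -2 (K = -4 + 2 = -2)
o(Y) = 375/32 - 6*Y (o(Y) = -6*(Y - 125/64) = -6*(-125/64 + Y) = 375/32 - 6*Y)
a = -23 (a = 5 - 28 = -23)
w(u) = 759/32 (w(u) = 375/32 - 6*(-2) = 375/32 + 12 = 759/32)
-1926 - w(a) = -1926 - 1*759/32 = -1926 - 759/32 = -62391/32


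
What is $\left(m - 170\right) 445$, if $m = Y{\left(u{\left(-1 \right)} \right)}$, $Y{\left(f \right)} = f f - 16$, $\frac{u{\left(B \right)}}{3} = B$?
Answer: $-78765$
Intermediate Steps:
$u{\left(B \right)} = 3 B$
$Y{\left(f \right)} = -16 + f^{2}$ ($Y{\left(f \right)} = f^{2} - 16 = -16 + f^{2}$)
$m = -7$ ($m = -16 + \left(3 \left(-1\right)\right)^{2} = -16 + \left(-3\right)^{2} = -16 + 9 = -7$)
$\left(m - 170\right) 445 = \left(-7 - 170\right) 445 = \left(-177\right) 445 = -78765$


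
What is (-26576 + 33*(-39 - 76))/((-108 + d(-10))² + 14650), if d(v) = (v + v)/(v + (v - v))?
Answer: -30371/25886 ≈ -1.1733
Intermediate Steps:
d(v) = 2 (d(v) = (2*v)/(v + 0) = (2*v)/v = 2)
(-26576 + 33*(-39 - 76))/((-108 + d(-10))² + 14650) = (-26576 + 33*(-39 - 76))/((-108 + 2)² + 14650) = (-26576 + 33*(-115))/((-106)² + 14650) = (-26576 - 3795)/(11236 + 14650) = -30371/25886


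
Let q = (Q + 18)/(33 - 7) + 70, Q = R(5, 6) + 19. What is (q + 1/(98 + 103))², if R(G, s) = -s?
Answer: 138441293929/27311076 ≈ 5069.1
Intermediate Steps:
Q = 13 (Q = -1*6 + 19 = -6 + 19 = 13)
q = 1851/26 (q = (13 + 18)/(33 - 7) + 70 = 31/26 + 70 = 1851/26 ≈ 71.192)
(q + 1/(98 + 103))² = (1851/26 + 1/(98 + 103))² = (1851/26 + 1/201)² = (372077/5226)² = 138441293929/27311076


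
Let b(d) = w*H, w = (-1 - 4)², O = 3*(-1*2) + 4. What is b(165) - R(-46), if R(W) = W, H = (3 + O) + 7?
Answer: 246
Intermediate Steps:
O = -2 (O = 3*(-2) + 4 = -6 + 4 = -2)
H = 8 (H = (3 - 2) + 7 = 1 + 7 = 8)
w = 25 (w = (-5)² = 25)
b(d) = 200 (b(d) = 25*8 = 200)
b(165) - R(-46) = 200 - 1*(-46) = 200 + 46 = 246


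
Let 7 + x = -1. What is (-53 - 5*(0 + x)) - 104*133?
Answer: -13845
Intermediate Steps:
x = -8 (x = -7 - 1 = -8)
(-53 - 5*(0 + x)) - 104*133 = (-53 - 5*(0 - 8)) - 104*133 = (-53 - 5*(-8)) - 13832 = (-53 - 1*(-40)) - 13832 = (-53 + 40) - 13832 = -13 - 13832 = -13845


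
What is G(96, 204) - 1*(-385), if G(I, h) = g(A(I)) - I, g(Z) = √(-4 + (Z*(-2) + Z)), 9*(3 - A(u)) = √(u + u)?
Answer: 289 + √(-63 + 8*√3)/3 ≈ 289.0 + 2.3368*I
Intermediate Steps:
A(u) = 3 - √2*√u/9 (A(u) = 3 - √(u + u)/9 = 3 - √2*√u/9)
g(Z) = √(-4 - Z) (g(Z) = √(-4 + (-2*Z + Z)) = √(-4 - Z))
G(I, h) = √(-7 + √2*√I/9) - I (G(I, h) = √(-4 - (3 - √2*√I/9)) - I = √(-4 + (-3 + √2*√I/9)) - I = √(-7 + √2*√I/9) - I)
G(96, 204) - 1*(-385) = (-1*96 + √(-63 + √2*√96)/3) - 1*(-385) = (-96 + √(-63 + √2*(4*√6))/3) + 385 = (-96 + √(-63 + 8*√3)/3) + 385 = 289 + √(-63 + 8*√3)/3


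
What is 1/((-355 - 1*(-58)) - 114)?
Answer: -1/411 ≈ -0.0024331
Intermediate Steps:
1/((-355 - 1*(-58)) - 114) = 1/((-355 + 58) - 114) = 1/(-297 - 114) = 1/(-411) = -1/411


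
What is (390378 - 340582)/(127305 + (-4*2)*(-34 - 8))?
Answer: 49796/127641 ≈ 0.39013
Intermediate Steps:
(390378 - 340582)/(127305 + (-4*2)*(-34 - 8)) = 49796/(127305 - 8*(-42)) = 49796/(127305 + 336) = 49796/127641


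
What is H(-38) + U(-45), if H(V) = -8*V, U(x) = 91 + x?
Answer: 350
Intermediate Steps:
H(-38) + U(-45) = -8*(-38) + (91 - 45) = 304 + 46 = 350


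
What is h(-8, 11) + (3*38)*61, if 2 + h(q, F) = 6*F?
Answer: 7018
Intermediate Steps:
h(q, F) = -2 + 6*F
h(-8, 11) + (3*38)*61 = (-2 + 6*11) + (3*38)*61 = (-2 + 66) + 114*61 = 64 + 6954 = 7018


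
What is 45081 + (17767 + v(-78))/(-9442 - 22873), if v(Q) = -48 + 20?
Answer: 1456774776/32315 ≈ 45080.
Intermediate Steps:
v(Q) = -28
45081 + (17767 + v(-78))/(-9442 - 22873) = 45081 + (17767 - 28)/(-9442 - 22873) = 45081 + 17739/(-32315) = 45081 + 17739*(-1/32315) = 45081 - 17739/32315 = 1456774776/32315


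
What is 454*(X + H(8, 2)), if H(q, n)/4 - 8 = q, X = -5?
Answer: 26786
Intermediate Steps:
H(q, n) = 32 + 4*q
454*(X + H(8, 2)) = 454*(-5 + (32 + 4*8)) = 454*(-5 + (32 + 32)) = 454*(-5 + 64) = 454*59 = 26786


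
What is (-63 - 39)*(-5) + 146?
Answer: 656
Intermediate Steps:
(-63 - 39)*(-5) + 146 = -102*(-5) + 146 = 510 + 146 = 656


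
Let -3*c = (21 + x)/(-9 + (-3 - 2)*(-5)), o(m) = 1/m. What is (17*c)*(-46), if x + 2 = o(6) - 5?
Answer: 33235/144 ≈ 230.80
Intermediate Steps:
x = -41/6 (x = -2 + (1/6 - 5) = -2 + (⅙ - 5) = -2 - 29/6 = -41/6 ≈ -6.8333)
c = -85/288 (c = -(21 - 41/6)/(3*(-9 + (-3 - 2)*(-5))) = -85/(18*(-9 - 5*(-5))) = -85/(18*(-9 + 25)) = -85/(18*16) = -⅓*85/96 = -85/288 ≈ -0.29514)
(17*c)*(-46) = (17*(-85/288))*(-46) = -1445/288*(-46) = 33235/144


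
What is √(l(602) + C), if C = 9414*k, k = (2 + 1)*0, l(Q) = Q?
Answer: √602 ≈ 24.536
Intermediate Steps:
k = 0 (k = 3*0 = 0)
C = 0 (C = 9414*0 = 0)
√(l(602) + C) = √(602 + 0) = √602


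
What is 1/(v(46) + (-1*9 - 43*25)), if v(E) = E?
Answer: -1/1038 ≈ -0.00096339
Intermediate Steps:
1/(v(46) + (-1*9 - 43*25)) = 1/(46 + (-1*9 - 43*25)) = 1/(46 + (-9 - 1075)) = 1/(46 - 1084) = 1/(-1038) = -1/1038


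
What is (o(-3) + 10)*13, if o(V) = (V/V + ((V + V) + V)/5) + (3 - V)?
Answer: 988/5 ≈ 197.60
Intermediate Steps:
o(V) = 4 - 2*V/5 (o(V) = (1 + (2*V + V)*(⅕)) + (3 - V) = (1 + (3*V)*(⅕)) + (3 - V) = (1 + 3*V/5) + (3 - V) = 4 - 2*V/5)
(o(-3) + 10)*13 = ((4 - ⅖*(-3)) + 10)*13 = ((4 + 6/5) + 10)*13 = (26/5 + 10)*13 = (76/5)*13 = 988/5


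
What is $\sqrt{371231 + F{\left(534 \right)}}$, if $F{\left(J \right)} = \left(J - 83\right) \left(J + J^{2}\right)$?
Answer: $\sqrt{129217421} \approx 11367.0$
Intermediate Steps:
$F{\left(J \right)} = \left(-83 + J\right) \left(J + J^{2}\right)$
$\sqrt{371231 + F{\left(534 \right)}} = \sqrt{371231 + 534 \left(-83 + 534^{2} - 43788\right)} = \sqrt{371231 + 534 \left(-83 + 285156 - 43788\right)} = \sqrt{371231 + 534 \cdot 241285} = \sqrt{371231 + 128846190} = \sqrt{129217421}$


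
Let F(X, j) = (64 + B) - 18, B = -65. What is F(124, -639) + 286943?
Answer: 286924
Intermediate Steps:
F(X, j) = -19 (F(X, j) = (64 - 65) - 18 = -1 - 18 = -19)
F(124, -639) + 286943 = -19 + 286943 = 286924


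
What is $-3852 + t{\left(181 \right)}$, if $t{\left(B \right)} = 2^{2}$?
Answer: $-3848$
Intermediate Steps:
$t{\left(B \right)} = 4$
$-3852 + t{\left(181 \right)} = -3852 + 4 = -3848$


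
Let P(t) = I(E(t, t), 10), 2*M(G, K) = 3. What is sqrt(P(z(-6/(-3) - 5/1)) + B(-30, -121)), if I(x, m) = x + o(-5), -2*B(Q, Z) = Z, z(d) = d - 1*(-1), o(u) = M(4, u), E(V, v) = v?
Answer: 2*sqrt(15) ≈ 7.7460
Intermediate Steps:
M(G, K) = 3/2 (M(G, K) = (1/2)*3 = 3/2)
o(u) = 3/2
z(d) = 1 + d (z(d) = d + 1 = 1 + d)
B(Q, Z) = -Z/2
I(x, m) = 3/2 + x (I(x, m) = x + 3/2 = 3/2 + x)
P(t) = 3/2 + t
sqrt(P(z(-6/(-3) - 5/1)) + B(-30, -121)) = sqrt((3/2 + (1 + (-6/(-3) - 5/1))) - 1/2*(-121)) = sqrt((3/2 + (1 + (-6*(-1/3) - 5*1))) + 121/2) = sqrt((3/2 + (1 + (2 - 5))) + 121/2) = sqrt((3/2 + (1 - 3)) + 121/2) = sqrt((3/2 - 2) + 121/2) = sqrt(-1/2 + 121/2) = sqrt(60) = 2*sqrt(15)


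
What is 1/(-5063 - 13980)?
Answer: -1/19043 ≈ -5.2513e-5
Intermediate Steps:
1/(-5063 - 13980) = 1/(-19043) = -1/19043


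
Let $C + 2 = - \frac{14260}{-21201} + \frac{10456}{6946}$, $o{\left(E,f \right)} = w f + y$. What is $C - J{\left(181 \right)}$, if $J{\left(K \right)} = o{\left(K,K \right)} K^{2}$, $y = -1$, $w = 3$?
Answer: $- \frac{1307427336642064}{73631073} \approx -1.7756 \cdot 10^{7}$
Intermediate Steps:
$o{\left(E,f \right)} = -1 + 3 f$ ($o{\left(E,f \right)} = 3 f - 1 = -1 + 3 f$)
$C = \frac{13101662}{73631073}$ ($C = -2 + \left(- \frac{14260}{-21201} + \frac{10456}{6946}\right) = -2 + \left(\left(-14260\right) \left(- \frac{1}{21201}\right) + 10456 \cdot \frac{1}{6946}\right) = -2 + \left(\frac{14260}{21201} + \frac{5228}{3473}\right) = -2 + \frac{160363808}{73631073} = \frac{13101662}{73631073} \approx 0.17794$)
$J{\left(K \right)} = K^{2} \left(-1 + 3 K\right)$ ($J{\left(K \right)} = \left(-1 + 3 K\right) K^{2} = K^{2} \left(-1 + 3 K\right)$)
$C - J{\left(181 \right)} = \frac{13101662}{73631073} - 181^{2} \left(-1 + 3 \cdot 181\right) = \frac{13101662}{73631073} - 32761 \left(-1 + 543\right) = \frac{13101662}{73631073} - 32761 \cdot 542 = \frac{13101662}{73631073} - 17756462 = - \frac{1307427336642064}{73631073}$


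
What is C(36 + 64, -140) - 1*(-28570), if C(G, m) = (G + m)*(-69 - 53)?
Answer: 33450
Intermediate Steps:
C(G, m) = -122*G - 122*m (C(G, m) = (G + m)*(-122) = -122*G - 122*m)
C(36 + 64, -140) - 1*(-28570) = (-122*(36 + 64) - 122*(-140)) - 1*(-28570) = (-122*100 + 17080) + 28570 = (-12200 + 17080) + 28570 = 4880 + 28570 = 33450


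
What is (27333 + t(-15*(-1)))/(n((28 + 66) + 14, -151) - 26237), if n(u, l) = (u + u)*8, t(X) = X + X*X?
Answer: -27573/24509 ≈ -1.1250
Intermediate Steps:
t(X) = X + X²
n(u, l) = 16*u (n(u, l) = (2*u)*8 = 16*u)
(27333 + t(-15*(-1)))/(n((28 + 66) + 14, -151) - 26237) = (27333 + (-15*(-1))*(1 - 15*(-1)))/(16*((28 + 66) + 14) - 26237) = (27333 + 15*(1 + 15))/(16*(94 + 14) - 26237) = (27333 + 15*16)/(16*108 - 26237) = (27333 + 240)/(1728 - 26237) = 27573/(-24509) = 27573*(-1/24509) = -27573/24509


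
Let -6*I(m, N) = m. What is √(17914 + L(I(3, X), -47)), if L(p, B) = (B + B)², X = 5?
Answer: 5*√1070 ≈ 163.55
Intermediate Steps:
I(m, N) = -m/6
L(p, B) = 4*B² (L(p, B) = (2*B)² = 4*B²)
√(17914 + L(I(3, X), -47)) = √(17914 + 4*(-47)²) = √(17914 + 4*2209) = √(17914 + 8836) = √26750 = 5*√1070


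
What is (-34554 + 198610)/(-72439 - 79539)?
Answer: -82028/75989 ≈ -1.0795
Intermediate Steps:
(-34554 + 198610)/(-72439 - 79539) = 164056/(-151978) = 164056*(-1/151978) = -82028/75989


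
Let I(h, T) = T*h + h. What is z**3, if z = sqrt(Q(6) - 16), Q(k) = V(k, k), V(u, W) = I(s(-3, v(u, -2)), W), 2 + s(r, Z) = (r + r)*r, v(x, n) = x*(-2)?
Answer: 384*sqrt(6) ≈ 940.60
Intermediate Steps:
v(x, n) = -2*x
s(r, Z) = -2 + 2*r**2 (s(r, Z) = -2 + (r + r)*r = -2 + (2*r)*r = -2 + 2*r**2)
I(h, T) = h + T*h
V(u, W) = 16 + 16*W (V(u, W) = (-2 + 2*(-3)**2)*(1 + W) = (-2 + 2*9)*(1 + W) = (-2 + 18)*(1 + W) = 16*(1 + W) = 16 + 16*W)
Q(k) = 16 + 16*k
z = 4*sqrt(6) (z = sqrt((16 + 16*6) - 16) = sqrt((16 + 96) - 16) = sqrt(112 - 16) = sqrt(96) = 4*sqrt(6) ≈ 9.7980)
z**3 = (4*sqrt(6))**3 = 384*sqrt(6)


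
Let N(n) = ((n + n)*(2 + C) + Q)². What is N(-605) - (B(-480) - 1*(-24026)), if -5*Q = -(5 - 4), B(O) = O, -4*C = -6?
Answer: 447749626/25 ≈ 1.7910e+7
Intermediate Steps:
C = 3/2 (C = -¼*(-6) = 3/2 ≈ 1.5000)
Q = ⅕ (Q = -(-1)*(5 - 4)/5 = -(-1)/5 = -⅕*(-1) = ⅕ ≈ 0.20000)
N(n) = (⅕ + 7*n)² (N(n) = ((n + n)*(2 + 3/2) + ⅕)² = ((2*n)*(7/2) + ⅕)² = (7*n + ⅕)² = (⅕ + 7*n)²)
N(-605) - (B(-480) - 1*(-24026)) = (1 + 35*(-605))²/25 - (-480 - 1*(-24026)) = (1 - 21175)²/25 - (-480 + 24026) = (1/25)*(-21174)² - 1*23546 = (1/25)*448338276 - 23546 = 448338276/25 - 23546 = 447749626/25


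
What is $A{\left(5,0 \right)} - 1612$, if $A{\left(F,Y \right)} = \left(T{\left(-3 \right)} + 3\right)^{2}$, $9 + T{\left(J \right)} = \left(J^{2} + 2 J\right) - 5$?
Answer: $-1548$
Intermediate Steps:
$T{\left(J \right)} = -14 + J^{2} + 2 J$ ($T{\left(J \right)} = -9 - \left(5 - J^{2} - 2 J\right) = -9 + \left(-5 + J^{2} + 2 J\right) = -14 + J^{2} + 2 J$)
$A{\left(F,Y \right)} = 64$ ($A{\left(F,Y \right)} = \left(\left(-14 + \left(-3\right)^{2} + 2 \left(-3\right)\right) + 3\right)^{2} = \left(\left(-14 + 9 - 6\right) + 3\right)^{2} = \left(-11 + 3\right)^{2} = \left(-8\right)^{2} = 64$)
$A{\left(5,0 \right)} - 1612 = 64 - 1612 = -1548$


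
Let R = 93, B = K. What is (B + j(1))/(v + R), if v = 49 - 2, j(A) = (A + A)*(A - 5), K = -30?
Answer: -19/70 ≈ -0.27143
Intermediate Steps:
B = -30
j(A) = 2*A*(-5 + A) (j(A) = (2*A)*(-5 + A) = 2*A*(-5 + A))
v = 47
(B + j(1))/(v + R) = (-30 + 2*1*(-5 + 1))/(47 + 93) = (-30 + 2*1*(-4))/140 = (-30 - 8)/140 = (1/140)*(-38) = -19/70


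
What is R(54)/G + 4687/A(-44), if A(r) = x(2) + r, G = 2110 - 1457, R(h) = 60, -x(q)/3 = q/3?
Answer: -3057851/30038 ≈ -101.80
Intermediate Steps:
x(q) = -q (x(q) = -3*q/3 = -q)
G = 653
A(r) = -2 + r (A(r) = -1*2 + r = -2 + r)
R(54)/G + 4687/A(-44) = 60/653 + 4687/(-2 - 44) = 60*(1/653) + 4687/(-46) = 60/653 + 4687*(-1/46) = 60/653 - 4687/46 = -3057851/30038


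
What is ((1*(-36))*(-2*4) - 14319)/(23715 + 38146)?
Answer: -14031/61861 ≈ -0.22681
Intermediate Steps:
((1*(-36))*(-2*4) - 14319)/(23715 + 38146) = (-36*(-8) - 14319)/61861 = (288 - 14319)*(1/61861) = -14031*1/61861 = -14031/61861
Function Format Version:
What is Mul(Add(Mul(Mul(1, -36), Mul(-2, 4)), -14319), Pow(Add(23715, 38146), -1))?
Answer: Rational(-14031, 61861) ≈ -0.22681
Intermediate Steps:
Mul(Add(Mul(Mul(1, -36), Mul(-2, 4)), -14319), Pow(Add(23715, 38146), -1)) = Mul(Add(Mul(-36, -8), -14319), Pow(61861, -1)) = Mul(Add(288, -14319), Rational(1, 61861)) = Mul(-14031, Rational(1, 61861)) = Rational(-14031, 61861)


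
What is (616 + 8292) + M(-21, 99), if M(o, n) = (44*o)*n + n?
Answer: -82469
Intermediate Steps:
M(o, n) = n + 44*n*o (M(o, n) = 44*n*o + n = n + 44*n*o)
(616 + 8292) + M(-21, 99) = (616 + 8292) + 99*(1 + 44*(-21)) = 8908 + 99*(1 - 924) = 8908 + 99*(-923) = 8908 - 91377 = -82469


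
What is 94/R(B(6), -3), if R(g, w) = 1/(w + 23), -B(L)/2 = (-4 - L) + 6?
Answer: 1880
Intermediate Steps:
B(L) = -4 + 2*L (B(L) = -2*((-4 - L) + 6) = -2*(2 - L) = -4 + 2*L)
R(g, w) = 1/(23 + w)
94/R(B(6), -3) = 94/(1/(23 - 3)) = 94/(1/20) = 94*20 = 1880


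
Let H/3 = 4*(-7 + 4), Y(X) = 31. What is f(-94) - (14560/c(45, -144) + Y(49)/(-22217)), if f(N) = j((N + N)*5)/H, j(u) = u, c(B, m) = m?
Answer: 25438744/199953 ≈ 127.22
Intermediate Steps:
H = -36 (H = 3*(4*(-7 + 4)) = 3*(4*(-3)) = 3*(-12) = -36)
f(N) = -5*N/18 (f(N) = ((N + N)*5)/(-36) = ((2*N)*5)*(-1/36) = (10*N)*(-1/36) = -5*N/18)
f(-94) - (14560/c(45, -144) + Y(49)/(-22217)) = -5/18*(-94) - (14560/(-144) + 31/(-22217)) = 235/9 - (14560*(-1/144) + 31*(-1/22217)) = 235/9 - (-910/9 - 31/22217) = 235/9 - 1*(-20217749/199953) = 235/9 + 20217749/199953 = 25438744/199953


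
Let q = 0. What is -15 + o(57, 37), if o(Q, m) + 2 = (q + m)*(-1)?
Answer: -54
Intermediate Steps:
o(Q, m) = -2 - m (o(Q, m) = -2 + (0 + m)*(-1) = -2 + m*(-1) = -2 - m)
-15 + o(57, 37) = -15 + (-2 - 1*37) = -15 + (-2 - 37) = -15 - 39 = -54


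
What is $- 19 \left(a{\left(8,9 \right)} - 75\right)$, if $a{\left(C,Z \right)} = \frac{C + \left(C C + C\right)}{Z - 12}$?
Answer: $\frac{5795}{3} \approx 1931.7$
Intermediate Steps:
$a{\left(C,Z \right)} = \frac{C^{2} + 2 C}{-12 + Z}$ ($a{\left(C,Z \right)} = \frac{C + \left(C^{2} + C\right)}{-12 + Z} = \frac{C + \left(C + C^{2}\right)}{-12 + Z} = \frac{C^{2} + 2 C}{-12 + Z}$)
$- 19 \left(a{\left(8,9 \right)} - 75\right) = - 19 \left(\frac{8 \left(2 + 8\right)}{-12 + 9} - 75\right) = - 19 \left(8 \frac{1}{-3} \cdot 10 - 75\right) = - 19 \left(8 \left(- \frac{1}{3}\right) 10 - 75\right) = - 19 \left(- \frac{80}{3} - 75\right) = \left(-19\right) \left(- \frac{305}{3}\right) = \frac{5795}{3}$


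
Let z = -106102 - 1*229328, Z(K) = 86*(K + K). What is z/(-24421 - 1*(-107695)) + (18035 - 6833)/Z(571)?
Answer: -2667534651/681542174 ≈ -3.9140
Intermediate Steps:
Z(K) = 172*K (Z(K) = 86*(2*K) = 172*K)
z = -335430 (z = -106102 - 229328 = -335430)
z/(-24421 - 1*(-107695)) + (18035 - 6833)/Z(571) = -335430/(-24421 - 1*(-107695)) + (18035 - 6833)/((172*571)) = -335430/(-24421 + 107695) + 11202/98212 = -335430/83274 + 11202*(1/98212) = -335430*1/83274 + 5601/49106 = -55905/13879 + 5601/49106 = -2667534651/681542174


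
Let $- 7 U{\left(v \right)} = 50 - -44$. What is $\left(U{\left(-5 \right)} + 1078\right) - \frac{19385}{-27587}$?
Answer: $\frac{29387717}{27587} \approx 1065.3$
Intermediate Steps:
$U{\left(v \right)} = - \frac{94}{7}$ ($U{\left(v \right)} = - \frac{50 - -44}{7} = - \frac{50 + 44}{7} = \left(- \frac{1}{7}\right) 94 = - \frac{94}{7}$)
$\left(U{\left(-5 \right)} + 1078\right) - \frac{19385}{-27587} = \left(- \frac{94}{7} + 1078\right) - \frac{19385}{-27587} = \frac{7452}{7} - - \frac{19385}{27587} = \frac{7452}{7} + \frac{19385}{27587} = \frac{29387717}{27587}$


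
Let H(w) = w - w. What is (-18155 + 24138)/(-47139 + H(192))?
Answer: -5983/47139 ≈ -0.12692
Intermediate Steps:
H(w) = 0
(-18155 + 24138)/(-47139 + H(192)) = (-18155 + 24138)/(-47139 + 0) = 5983/(-47139) = 5983*(-1/47139) = -5983/47139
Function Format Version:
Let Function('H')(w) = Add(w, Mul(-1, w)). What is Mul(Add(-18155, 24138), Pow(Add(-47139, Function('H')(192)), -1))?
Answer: Rational(-5983, 47139) ≈ -0.12692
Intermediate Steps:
Function('H')(w) = 0
Mul(Add(-18155, 24138), Pow(Add(-47139, Function('H')(192)), -1)) = Mul(Add(-18155, 24138), Pow(Add(-47139, 0), -1)) = Mul(5983, Pow(-47139, -1)) = Mul(5983, Rational(-1, 47139)) = Rational(-5983, 47139)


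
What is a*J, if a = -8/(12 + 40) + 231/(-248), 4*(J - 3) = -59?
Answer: 164453/12896 ≈ 12.752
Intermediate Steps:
J = -47/4 (J = 3 + (1/4)*(-59) = 3 - 59/4 = -47/4 ≈ -11.750)
a = -3499/3224 (a = -8/52 + 231*(-1/248) = -8*1/52 - 231/248 = -2/13 - 231/248 = -3499/3224 ≈ -1.0853)
a*J = -3499/3224*(-47/4) = 164453/12896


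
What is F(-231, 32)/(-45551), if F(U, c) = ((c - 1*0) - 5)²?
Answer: -729/45551 ≈ -0.016004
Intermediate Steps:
F(U, c) = (-5 + c)² (F(U, c) = ((c + 0) - 5)² = (c - 5)² = (-5 + c)²)
F(-231, 32)/(-45551) = (-5 + 32)²/(-45551) = 27²*(-1/45551) = 729*(-1/45551) = -729/45551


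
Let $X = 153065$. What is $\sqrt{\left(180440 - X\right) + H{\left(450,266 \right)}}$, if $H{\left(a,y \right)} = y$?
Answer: $\sqrt{27641} \approx 166.26$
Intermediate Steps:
$\sqrt{\left(180440 - X\right) + H{\left(450,266 \right)}} = \sqrt{\left(180440 - 153065\right) + 266} = \sqrt{27375 + 266} = \sqrt{27641}$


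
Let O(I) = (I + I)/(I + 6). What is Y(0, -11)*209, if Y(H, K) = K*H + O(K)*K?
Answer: -50578/5 ≈ -10116.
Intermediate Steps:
O(I) = 2*I/(6 + I) (O(I) = (2*I)/(6 + I) = 2*I/(6 + I))
Y(H, K) = H*K + 2*K²/(6 + K) (Y(H, K) = K*H + (2*K/(6 + K))*K = H*K + 2*K²/(6 + K))
Y(0, -11)*209 = -11*(2*(-11) + 0*(6 - 11))/(6 - 11)*209 = -11*(-22 + 0*(-5))/(-5)*209 = -11*(-⅕)*(-22 + 0)*209 = -11*(-⅕)*(-22)*209 = -242/5*209 = -50578/5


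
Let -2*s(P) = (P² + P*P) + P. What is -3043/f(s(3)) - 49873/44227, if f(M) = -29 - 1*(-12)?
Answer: 8360/47 ≈ 177.87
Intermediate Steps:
s(P) = -P² - P/2 (s(P) = -((P² + P*P) + P)/2 = -((P² + P²) + P)/2 = -(2*P² + P)/2 = -(P + 2*P²)/2 = -P² - P/2)
f(M) = -17 (f(M) = -29 + 12 = -17)
-3043/f(s(3)) - 49873/44227 = -3043/(-17) - 49873/44227 = -3043*(-1/17) - 49873*1/44227 = 179 - 53/47 = 8360/47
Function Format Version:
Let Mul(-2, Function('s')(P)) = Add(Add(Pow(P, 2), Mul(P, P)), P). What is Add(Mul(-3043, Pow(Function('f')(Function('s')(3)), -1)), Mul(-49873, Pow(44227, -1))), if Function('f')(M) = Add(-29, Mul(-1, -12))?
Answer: Rational(8360, 47) ≈ 177.87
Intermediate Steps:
Function('s')(P) = Add(Mul(-1, Pow(P, 2)), Mul(Rational(-1, 2), P)) (Function('s')(P) = Mul(Rational(-1, 2), Add(Add(Pow(P, 2), Mul(P, P)), P)) = Mul(Rational(-1, 2), Add(Add(Pow(P, 2), Pow(P, 2)), P)) = Mul(Rational(-1, 2), Add(Mul(2, Pow(P, 2)), P)) = Mul(Rational(-1, 2), Add(P, Mul(2, Pow(P, 2)))) = Add(Mul(-1, Pow(P, 2)), Mul(Rational(-1, 2), P)))
Function('f')(M) = -17 (Function('f')(M) = Add(-29, 12) = -17)
Add(Mul(-3043, Pow(Function('f')(Function('s')(3)), -1)), Mul(-49873, Pow(44227, -1))) = Add(Mul(-3043, Pow(-17, -1)), Mul(-49873, Pow(44227, -1))) = Add(Mul(-3043, Rational(-1, 17)), Mul(-49873, Rational(1, 44227))) = Add(179, Rational(-53, 47)) = Rational(8360, 47)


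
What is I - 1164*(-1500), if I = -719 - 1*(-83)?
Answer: 1745364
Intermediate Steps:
I = -636 (I = -719 + 83 = -636)
I - 1164*(-1500) = -636 - 1164*(-1500) = -636 + 1746000 = 1745364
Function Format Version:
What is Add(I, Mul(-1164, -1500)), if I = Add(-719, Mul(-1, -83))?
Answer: 1745364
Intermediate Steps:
I = -636 (I = Add(-719, 83) = -636)
Add(I, Mul(-1164, -1500)) = Add(-636, Mul(-1164, -1500)) = Add(-636, 1746000) = 1745364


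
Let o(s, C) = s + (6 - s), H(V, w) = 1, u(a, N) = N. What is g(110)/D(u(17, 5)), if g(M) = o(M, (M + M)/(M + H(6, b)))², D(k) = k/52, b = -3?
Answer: 1872/5 ≈ 374.40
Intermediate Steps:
D(k) = k/52 (D(k) = k*(1/52) = k/52)
o(s, C) = 6
g(M) = 36 (g(M) = 6² = 36)
g(110)/D(u(17, 5)) = 36/(((1/52)*5)) = 36/(5/52) = 36*(52/5) = 1872/5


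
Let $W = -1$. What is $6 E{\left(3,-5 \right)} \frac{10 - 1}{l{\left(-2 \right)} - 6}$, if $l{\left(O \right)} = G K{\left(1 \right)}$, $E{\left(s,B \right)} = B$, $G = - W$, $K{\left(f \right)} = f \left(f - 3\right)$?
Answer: $\frac{135}{4} \approx 33.75$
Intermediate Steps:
$K{\left(f \right)} = f \left(-3 + f\right)$
$G = 1$ ($G = \left(-1\right) \left(-1\right) = 1$)
$l{\left(O \right)} = -2$ ($l{\left(O \right)} = 1 \cdot 1 \left(-3 + 1\right) = 1 \cdot 1 \left(-2\right) = 1 \left(-2\right) = -2$)
$6 E{\left(3,-5 \right)} \frac{10 - 1}{l{\left(-2 \right)} - 6} = 6 \left(-5\right) \frac{10 - 1}{-2 - 6} = - 30 \frac{9}{-8} = - 30 \cdot 9 \left(- \frac{1}{8}\right) = \left(-30\right) \left(- \frac{9}{8}\right) = \frac{135}{4}$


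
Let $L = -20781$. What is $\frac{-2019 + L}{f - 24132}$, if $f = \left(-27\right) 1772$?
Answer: $\frac{950}{2999} \approx 0.31677$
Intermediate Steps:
$f = -47844$
$\frac{-2019 + L}{f - 24132} = \frac{-2019 - 20781}{-47844 - 24132} = - \frac{22800}{-71976} = \left(-22800\right) \left(- \frac{1}{71976}\right) = \frac{950}{2999}$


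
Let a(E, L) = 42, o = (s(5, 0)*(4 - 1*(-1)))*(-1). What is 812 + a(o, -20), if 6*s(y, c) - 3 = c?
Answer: 854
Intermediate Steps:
s(y, c) = ½ + c/6
o = -5/2 (o = ((½ + (⅙)*0)*(4 - 1*(-1)))*(-1) = ((½ + 0)*(4 + 1))*(-1) = ((½)*5)*(-1) = (5/2)*(-1) = -5/2 ≈ -2.5000)
812 + a(o, -20) = 812 + 42 = 854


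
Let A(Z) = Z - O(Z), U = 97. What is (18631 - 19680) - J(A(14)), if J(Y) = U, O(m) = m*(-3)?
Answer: -1146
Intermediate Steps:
O(m) = -3*m
A(Z) = 4*Z (A(Z) = Z - (-3)*Z = Z + 3*Z = 4*Z)
J(Y) = 97
(18631 - 19680) - J(A(14)) = (18631 - 19680) - 1*97 = -1049 - 97 = -1146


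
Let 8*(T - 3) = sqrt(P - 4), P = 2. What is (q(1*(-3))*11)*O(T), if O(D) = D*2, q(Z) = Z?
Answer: -198 - 33*I*sqrt(2)/4 ≈ -198.0 - 11.667*I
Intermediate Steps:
T = 3 + I*sqrt(2)/8 (T = 3 + sqrt(2 - 4)/8 = 3 + sqrt(-2)/8 = 3 + (I*sqrt(2))/8 = 3 + I*sqrt(2)/8 ≈ 3.0 + 0.17678*I)
O(D) = 2*D
(q(1*(-3))*11)*O(T) = ((1*(-3))*11)*(2*(3 + I*sqrt(2)/8)) = (-3*11)*(6 + I*sqrt(2)/4) = -33*(6 + I*sqrt(2)/4) = -198 - 33*I*sqrt(2)/4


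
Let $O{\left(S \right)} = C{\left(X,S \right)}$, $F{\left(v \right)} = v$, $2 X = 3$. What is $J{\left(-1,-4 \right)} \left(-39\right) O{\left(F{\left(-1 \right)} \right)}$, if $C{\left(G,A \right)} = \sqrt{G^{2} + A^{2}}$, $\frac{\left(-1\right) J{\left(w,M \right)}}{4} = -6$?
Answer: $- 468 \sqrt{13} \approx -1687.4$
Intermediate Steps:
$X = \frac{3}{2}$ ($X = \frac{1}{2} \cdot 3 = \frac{3}{2} \approx 1.5$)
$J{\left(w,M \right)} = 24$ ($J{\left(w,M \right)} = \left(-4\right) \left(-6\right) = 24$)
$C{\left(G,A \right)} = \sqrt{A^{2} + G^{2}}$
$O{\left(S \right)} = \sqrt{\frac{9}{4} + S^{2}}$ ($O{\left(S \right)} = \sqrt{S^{2} + \left(\frac{3}{2}\right)^{2}} = \sqrt{S^{2} + \frac{9}{4}} = \sqrt{\frac{9}{4} + S^{2}}$)
$J{\left(-1,-4 \right)} \left(-39\right) O{\left(F{\left(-1 \right)} \right)} = 24 \left(-39\right) \frac{\sqrt{9 + 4 \left(-1\right)^{2}}}{2} = - 936 \frac{\sqrt{9 + 4 \cdot 1}}{2} = - 936 \frac{\sqrt{9 + 4}}{2} = - 936 \frac{\sqrt{13}}{2} = - 468 \sqrt{13}$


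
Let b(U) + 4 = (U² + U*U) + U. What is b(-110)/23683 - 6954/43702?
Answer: 443957395/517497233 ≈ 0.85789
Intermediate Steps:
b(U) = -4 + U + 2*U² (b(U) = -4 + ((U² + U*U) + U) = -4 + ((U² + U²) + U) = -4 + (2*U² + U) = -4 + (U + 2*U²) = -4 + U + 2*U²)
b(-110)/23683 - 6954/43702 = (-4 - 110 + 2*(-110)²)/23683 - 6954/43702 = (-4 - 110 + 2*12100)*(1/23683) - 6954*1/43702 = (-4 - 110 + 24200)*(1/23683) - 3477/21851 = 24086*(1/23683) - 3477/21851 = 24086/23683 - 3477/21851 = 443957395/517497233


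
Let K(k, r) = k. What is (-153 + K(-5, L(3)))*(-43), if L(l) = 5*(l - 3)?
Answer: 6794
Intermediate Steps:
L(l) = -15 + 5*l (L(l) = 5*(-3 + l) = -15 + 5*l)
(-153 + K(-5, L(3)))*(-43) = (-153 - 5)*(-43) = -158*(-43) = 6794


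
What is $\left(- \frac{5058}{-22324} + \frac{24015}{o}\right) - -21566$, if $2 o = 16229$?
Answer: $\frac{3907217035469}{181148098} \approx 21569.0$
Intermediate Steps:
$o = \frac{16229}{2}$ ($o = \frac{1}{2} \cdot 16229 = \frac{16229}{2} \approx 8114.5$)
$\left(- \frac{5058}{-22324} + \frac{24015}{o}\right) - -21566 = \left(- \frac{5058}{-22324} + \frac{24015}{\frac{16229}{2}}\right) - -21566 = \left(\left(-5058\right) \left(- \frac{1}{22324}\right) + 24015 \cdot \frac{2}{16229}\right) + 21566 = \left(\frac{2529}{11162} + \frac{48030}{16229}\right) + 21566 = \frac{577154001}{181148098} + 21566 = \frac{3907217035469}{181148098}$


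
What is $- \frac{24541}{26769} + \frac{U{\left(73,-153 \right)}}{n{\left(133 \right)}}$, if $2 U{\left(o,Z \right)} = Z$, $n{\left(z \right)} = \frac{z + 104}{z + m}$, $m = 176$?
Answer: $- \frac{425730149}{4229502} \approx -100.66$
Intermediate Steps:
$n{\left(z \right)} = \frac{104 + z}{176 + z}$ ($n{\left(z \right)} = \frac{z + 104}{z + 176} = \frac{104 + z}{176 + z}$)
$U{\left(o,Z \right)} = \frac{Z}{2}$
$- \frac{24541}{26769} + \frac{U{\left(73,-153 \right)}}{n{\left(133 \right)}} = - \frac{24541}{26769} + \frac{\frac{1}{2} \left(-153\right)}{\frac{1}{176 + 133} \left(104 + 133\right)} = \left(-24541\right) \frac{1}{26769} - \frac{153}{2 \cdot \frac{1}{309} \cdot 237} = - \frac{24541}{26769} - \frac{153}{2 \cdot \frac{1}{309} \cdot 237} = - \frac{24541}{26769} - \frac{153}{2 \cdot \frac{79}{103}} = - \frac{24541}{26769} - \frac{15759}{158} = - \frac{425730149}{4229502}$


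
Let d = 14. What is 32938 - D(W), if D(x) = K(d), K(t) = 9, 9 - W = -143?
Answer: 32929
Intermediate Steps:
W = 152 (W = 9 - 1*(-143) = 9 + 143 = 152)
D(x) = 9
32938 - D(W) = 32938 - 1*9 = 32938 - 9 = 32929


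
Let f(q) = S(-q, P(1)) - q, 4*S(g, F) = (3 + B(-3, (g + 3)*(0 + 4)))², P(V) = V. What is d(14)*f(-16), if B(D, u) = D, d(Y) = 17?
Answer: 272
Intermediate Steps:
S(g, F) = 0 (S(g, F) = (3 - 3)²/4 = (¼)*0² = (¼)*0 = 0)
f(q) = -q (f(q) = 0 - q = -q)
d(14)*f(-16) = 17*(-1*(-16)) = 17*16 = 272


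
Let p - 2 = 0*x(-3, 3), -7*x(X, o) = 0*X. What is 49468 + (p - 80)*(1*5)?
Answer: 49078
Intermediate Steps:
x(X, o) = 0 (x(X, o) = -0*X = -⅐*0 = 0)
p = 2 (p = 2 + 0*0 = 2 + 0 = 2)
49468 + (p - 80)*(1*5) = 49468 + (2 - 80)*(1*5) = 49468 - 78*5 = 49468 - 390 = 49078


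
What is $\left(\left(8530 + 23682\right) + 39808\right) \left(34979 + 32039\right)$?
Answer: $4826636360$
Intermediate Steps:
$\left(\left(8530 + 23682\right) + 39808\right) \left(34979 + 32039\right) = \left(32212 + 39808\right) 67018 = 72020 \cdot 67018 = 4826636360$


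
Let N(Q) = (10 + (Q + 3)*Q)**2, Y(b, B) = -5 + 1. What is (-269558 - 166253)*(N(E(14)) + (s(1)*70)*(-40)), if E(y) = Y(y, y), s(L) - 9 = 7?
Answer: 19438913844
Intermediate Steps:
s(L) = 16 (s(L) = 9 + 7 = 16)
Y(b, B) = -4
E(y) = -4
N(Q) = (10 + Q*(3 + Q))**2 (N(Q) = (10 + (3 + Q)*Q)**2 = (10 + Q*(3 + Q))**2)
(-269558 - 166253)*(N(E(14)) + (s(1)*70)*(-40)) = (-269558 - 166253)*((10 + (-4)**2 + 3*(-4))**2 + (16*70)*(-40)) = -435811*((10 + 16 - 12)**2 + 1120*(-40)) = -435811*(14**2 - 44800) = -435811*(196 - 44800) = -435811*(-44604) = 19438913844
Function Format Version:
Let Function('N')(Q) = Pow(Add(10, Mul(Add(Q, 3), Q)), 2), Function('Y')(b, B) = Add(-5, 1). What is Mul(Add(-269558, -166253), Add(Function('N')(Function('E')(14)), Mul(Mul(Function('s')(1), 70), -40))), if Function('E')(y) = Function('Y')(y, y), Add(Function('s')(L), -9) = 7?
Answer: 19438913844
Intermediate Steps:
Function('s')(L) = 16 (Function('s')(L) = Add(9, 7) = 16)
Function('Y')(b, B) = -4
Function('E')(y) = -4
Function('N')(Q) = Pow(Add(10, Mul(Q, Add(3, Q))), 2) (Function('N')(Q) = Pow(Add(10, Mul(Add(3, Q), Q)), 2) = Pow(Add(10, Mul(Q, Add(3, Q))), 2))
Mul(Add(-269558, -166253), Add(Function('N')(Function('E')(14)), Mul(Mul(Function('s')(1), 70), -40))) = Mul(Add(-269558, -166253), Add(Pow(Add(10, Pow(-4, 2), Mul(3, -4)), 2), Mul(Mul(16, 70), -40))) = Mul(-435811, Add(Pow(Add(10, 16, -12), 2), Mul(1120, -40))) = Mul(-435811, Add(Pow(14, 2), -44800)) = Mul(-435811, Add(196, -44800)) = Mul(-435811, -44604) = 19438913844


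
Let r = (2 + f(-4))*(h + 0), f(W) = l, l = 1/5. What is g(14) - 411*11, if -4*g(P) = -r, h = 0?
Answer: -4521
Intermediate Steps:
l = ⅕ ≈ 0.20000
f(W) = ⅕
r = 0 (r = (2 + ⅕)*(0 + 0) = (11/5)*0 = 0)
g(P) = 0 (g(P) = -(-1)*0/4 = -¼*0 = 0)
g(14) - 411*11 = 0 - 411*11 = 0 - 4521 = -4521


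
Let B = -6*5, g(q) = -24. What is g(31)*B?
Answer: 720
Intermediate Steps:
B = -30
g(31)*B = -24*(-30) = 720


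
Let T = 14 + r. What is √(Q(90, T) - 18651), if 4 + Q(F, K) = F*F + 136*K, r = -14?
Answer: I*√10555 ≈ 102.74*I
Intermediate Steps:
T = 0 (T = 14 - 14 = 0)
Q(F, K) = -4 + F² + 136*K (Q(F, K) = -4 + (F*F + 136*K) = -4 + (F² + 136*K) = -4 + F² + 136*K)
√(Q(90, T) - 18651) = √((-4 + 90² + 136*0) - 18651) = √((-4 + 8100 + 0) - 18651) = √(8096 - 18651) = √(-10555) = I*√10555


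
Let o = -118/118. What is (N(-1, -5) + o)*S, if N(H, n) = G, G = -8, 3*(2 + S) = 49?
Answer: -129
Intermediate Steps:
S = 43/3 (S = -2 + (⅓)*49 = -2 + 49/3 = 43/3 ≈ 14.333)
N(H, n) = -8
o = -1 (o = -118*1/118 = -1)
(N(-1, -5) + o)*S = (-8 - 1)*(43/3) = -9*43/3 = -129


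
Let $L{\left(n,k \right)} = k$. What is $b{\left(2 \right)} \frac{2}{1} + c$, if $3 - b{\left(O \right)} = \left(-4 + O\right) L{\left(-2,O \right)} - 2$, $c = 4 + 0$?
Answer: $22$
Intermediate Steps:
$c = 4$
$b{\left(O \right)} = 5 - O \left(-4 + O\right)$ ($b{\left(O \right)} = 3 - \left(\left(-4 + O\right) O - 2\right) = 3 - \left(O \left(-4 + O\right) - 2\right) = 3 - \left(-2 + O \left(-4 + O\right)\right) = 5 - O \left(-4 + O\right)$)
$b{\left(2 \right)} \frac{2}{1} + c = \left(5 - 2^{2} + 4 \cdot 2\right) \frac{2}{1} + 4 = \left(5 - 4 + 8\right) 2 \cdot 1 + 4 = \left(5 - 4 + 8\right) 2 + 4 = 9 \cdot 2 + 4 = 18 + 4 = 22$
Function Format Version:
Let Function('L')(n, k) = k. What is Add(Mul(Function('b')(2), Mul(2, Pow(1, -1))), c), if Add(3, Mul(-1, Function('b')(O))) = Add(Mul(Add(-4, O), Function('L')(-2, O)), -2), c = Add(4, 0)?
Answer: 22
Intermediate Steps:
c = 4
Function('b')(O) = Add(5, Mul(-1, O, Add(-4, O))) (Function('b')(O) = Add(3, Mul(-1, Add(Mul(Add(-4, O), O), -2))) = Add(3, Mul(-1, Add(Mul(O, Add(-4, O)), -2))) = Add(3, Mul(-1, Add(-2, Mul(O, Add(-4, O))))) = Add(3, Add(2, Mul(-1, O, Add(-4, O)))) = Add(5, Mul(-1, O, Add(-4, O))))
Add(Mul(Function('b')(2), Mul(2, Pow(1, -1))), c) = Add(Mul(Add(5, Mul(-1, Pow(2, 2)), Mul(4, 2)), Mul(2, Pow(1, -1))), 4) = Add(Mul(Add(5, Mul(-1, 4), 8), Mul(2, 1)), 4) = Add(Mul(Add(5, -4, 8), 2), 4) = Add(Mul(9, 2), 4) = Add(18, 4) = 22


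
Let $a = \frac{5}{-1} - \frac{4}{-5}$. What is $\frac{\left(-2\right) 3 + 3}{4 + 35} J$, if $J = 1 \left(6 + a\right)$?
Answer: $- \frac{9}{65} \approx -0.13846$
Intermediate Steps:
$a = - \frac{21}{5}$ ($a = 5 \left(-1\right) - - \frac{4}{5} = -5 + \frac{4}{5} = - \frac{21}{5} \approx -4.2$)
$J = \frac{9}{5}$ ($J = 1 \left(6 - \frac{21}{5}\right) = 1 \cdot \frac{9}{5} = \frac{9}{5} \approx 1.8$)
$\frac{\left(-2\right) 3 + 3}{4 + 35} J = \frac{\left(-2\right) 3 + 3}{4 + 35} \cdot \frac{9}{5} = \frac{-6 + 3}{39} \cdot \frac{9}{5} = \left(-3\right) \frac{1}{39} \cdot \frac{9}{5} = \left(- \frac{1}{13}\right) \frac{9}{5} = - \frac{9}{65}$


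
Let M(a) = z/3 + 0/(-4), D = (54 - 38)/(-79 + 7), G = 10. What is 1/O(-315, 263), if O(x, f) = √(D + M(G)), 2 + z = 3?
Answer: 3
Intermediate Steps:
z = 1 (z = -2 + 3 = 1)
D = -2/9 (D = 16/(-72) = 16*(-1/72) = -2/9 ≈ -0.22222)
M(a) = ⅓ (M(a) = 1/3 + 0/(-4) = 1*(⅓) + 0*(-¼) = ⅓ + 0 = ⅓)
O(x, f) = ⅓ (O(x, f) = √(-2/9 + ⅓) = √(⅑) = ⅓)
1/O(-315, 263) = 1/(⅓) = 3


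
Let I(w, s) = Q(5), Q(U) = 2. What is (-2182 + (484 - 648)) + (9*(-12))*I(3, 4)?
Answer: -2562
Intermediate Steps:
I(w, s) = 2
(-2182 + (484 - 648)) + (9*(-12))*I(3, 4) = (-2182 + (484 - 648)) + (9*(-12))*2 = (-2182 - 164) - 108*2 = -2346 - 216 = -2562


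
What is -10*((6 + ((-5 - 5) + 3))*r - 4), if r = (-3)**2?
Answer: 130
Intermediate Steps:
r = 9
-10*((6 + ((-5 - 5) + 3))*r - 4) = -10*((6 + ((-5 - 5) + 3))*9 - 4) = -10*((6 + (-10 + 3))*9 - 4) = -10*((6 - 7)*9 - 4) = -10*(-1*9 - 4) = -10*(-9 - 4) = -10*(-13) = 130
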